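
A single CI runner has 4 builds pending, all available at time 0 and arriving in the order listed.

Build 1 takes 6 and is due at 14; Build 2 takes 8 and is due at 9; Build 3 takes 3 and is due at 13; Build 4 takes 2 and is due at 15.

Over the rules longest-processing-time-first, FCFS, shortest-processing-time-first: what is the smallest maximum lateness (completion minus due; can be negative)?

LPT (decreasing processing time): Build 2 Build 1 Build 3 Build 4.
Build 2: 0→8, due 9, lateness -1
Build 1: 8→14, due 14, lateness 0
Build 3: 14→17, due 13, lateness 4
Build 4: 17→19, due 15, lateness 4
Maximum = 4.
FIFO (arrival order): Build 1 Build 2 Build 3 Build 4.
Build 1: 0→6, due 14, lateness -8
Build 2: 6→14, due 9, lateness 5
Build 3: 14→17, due 13, lateness 4
Build 4: 17→19, due 15, lateness 4
Maximum = 5.
SPT (increasing processing time): Build 4 Build 3 Build 1 Build 2.
Build 4: 0→2, due 15, lateness -13
Build 3: 2→5, due 13, lateness -8
Build 1: 5→11, due 14, lateness -3
Build 2: 11→19, due 9, lateness 10
Maximum = 10.
LPT 4, FIFO 5, SPT 10 → minimum 4.

4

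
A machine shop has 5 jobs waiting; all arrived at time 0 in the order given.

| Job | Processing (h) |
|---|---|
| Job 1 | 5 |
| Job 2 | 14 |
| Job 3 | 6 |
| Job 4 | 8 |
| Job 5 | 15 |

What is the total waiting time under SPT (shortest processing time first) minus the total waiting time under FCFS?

-14

SPT (increasing processing time): Job 1 Job 3 Job 4 Job 2 Job 5.
Job 1: waits 0, runs 0→5
Job 3: waits 5, runs 5→11
Job 4: waits 11, runs 11→19
Job 2: waits 19, runs 19→33
Job 5: waits 33, runs 33→48
Sum = 0+5+11+19+33 = 68.
FIFO (arrival order): Job 1 Job 2 Job 3 Job 4 Job 5.
Job 1: waits 0, runs 0→5
Job 2: waits 5, runs 5→19
Job 3: waits 19, runs 19→25
Job 4: waits 25, runs 25→33
Job 5: waits 33, runs 33→48
Sum = 0+5+19+25+33 = 82.
Difference = 68 − 82 = -14.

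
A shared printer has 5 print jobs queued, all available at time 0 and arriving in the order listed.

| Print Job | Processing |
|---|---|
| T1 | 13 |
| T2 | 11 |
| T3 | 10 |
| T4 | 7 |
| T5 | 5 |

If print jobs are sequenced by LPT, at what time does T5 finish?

46

LPT (decreasing processing time): T1 T2 T3 T4 T5.
T1: 0→13
T2: 13→24
T3: 24→34
T4: 34→41
T5: 41→46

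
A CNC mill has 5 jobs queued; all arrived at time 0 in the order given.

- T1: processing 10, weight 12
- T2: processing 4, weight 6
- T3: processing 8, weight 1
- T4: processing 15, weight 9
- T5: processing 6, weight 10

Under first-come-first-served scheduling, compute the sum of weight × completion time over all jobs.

FIFO (arrival order): T1 T2 T3 T4 T5.
T1: finishes 10, weight 12, w·C = 120
T2: finishes 14, weight 6, w·C = 84
T3: finishes 22, weight 1, w·C = 22
T4: finishes 37, weight 9, w·C = 333
T5: finishes 43, weight 10, w·C = 430
Sum = 120+84+22+333+430 = 989.

989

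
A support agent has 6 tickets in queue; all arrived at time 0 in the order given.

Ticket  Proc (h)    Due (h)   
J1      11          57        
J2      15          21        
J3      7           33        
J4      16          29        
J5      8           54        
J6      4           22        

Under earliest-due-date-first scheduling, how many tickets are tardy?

EDD (increasing due date): J2 J6 J4 J3 J5 J1.
J2: 0→15, due 21, tardiness 0
J6: 15→19, due 22, tardiness 0
J4: 19→35, due 29, tardiness 6
J3: 35→42, due 33, tardiness 9
J5: 42→50, due 54, tardiness 0
J1: 50→61, due 57, tardiness 4
Late tickets: 3.

3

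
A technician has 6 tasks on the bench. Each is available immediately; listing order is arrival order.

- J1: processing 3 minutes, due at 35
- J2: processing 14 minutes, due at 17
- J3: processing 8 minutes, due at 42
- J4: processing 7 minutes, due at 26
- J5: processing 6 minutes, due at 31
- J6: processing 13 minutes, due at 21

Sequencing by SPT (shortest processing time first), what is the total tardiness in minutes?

SPT (increasing processing time): J1 J5 J4 J3 J6 J2.
J1: 0→3, due 35, tardiness 0
J5: 3→9, due 31, tardiness 0
J4: 9→16, due 26, tardiness 0
J3: 16→24, due 42, tardiness 0
J6: 24→37, due 21, tardiness 16
J2: 37→51, due 17, tardiness 34
Sum = 0+0+0+0+16+34 = 50.

50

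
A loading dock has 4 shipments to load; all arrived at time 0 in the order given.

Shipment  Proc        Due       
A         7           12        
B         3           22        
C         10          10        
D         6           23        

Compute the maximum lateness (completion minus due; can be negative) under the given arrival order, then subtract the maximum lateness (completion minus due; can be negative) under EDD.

FIFO (arrival order): A B C D.
A: 0→7, due 12, lateness -5
B: 7→10, due 22, lateness -12
C: 10→20, due 10, lateness 10
D: 20→26, due 23, lateness 3
Maximum = 10.
EDD (increasing due date): C A B D.
C: 0→10, due 10, lateness 0
A: 10→17, due 12, lateness 5
B: 17→20, due 22, lateness -2
D: 20→26, due 23, lateness 3
Maximum = 5.
Difference = 10 − 5 = 5.

5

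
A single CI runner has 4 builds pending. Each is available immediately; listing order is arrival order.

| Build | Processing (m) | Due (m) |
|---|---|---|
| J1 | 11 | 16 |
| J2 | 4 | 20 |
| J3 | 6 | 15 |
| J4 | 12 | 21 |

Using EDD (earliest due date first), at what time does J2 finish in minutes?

EDD (increasing due date): J3 J1 J2 J4.
J3: 0→6
J1: 6→17
J2: 17→21

21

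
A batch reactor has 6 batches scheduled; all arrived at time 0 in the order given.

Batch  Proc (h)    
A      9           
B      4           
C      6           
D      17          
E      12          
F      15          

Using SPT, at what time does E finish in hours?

31

SPT (increasing processing time): B C A E F D.
B: 0→4
C: 4→10
A: 10→19
E: 19→31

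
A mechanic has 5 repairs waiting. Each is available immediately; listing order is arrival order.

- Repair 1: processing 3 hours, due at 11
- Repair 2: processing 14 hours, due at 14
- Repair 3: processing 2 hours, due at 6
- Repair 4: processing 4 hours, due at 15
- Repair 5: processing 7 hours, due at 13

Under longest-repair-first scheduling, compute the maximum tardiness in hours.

LPT (decreasing processing time): Repair 2 Repair 5 Repair 4 Repair 1 Repair 3.
Repair 2: 0→14, due 14, tardiness 0
Repair 5: 14→21, due 13, tardiness 8
Repair 4: 21→25, due 15, tardiness 10
Repair 1: 25→28, due 11, tardiness 17
Repair 3: 28→30, due 6, tardiness 24
Maximum = 24.

24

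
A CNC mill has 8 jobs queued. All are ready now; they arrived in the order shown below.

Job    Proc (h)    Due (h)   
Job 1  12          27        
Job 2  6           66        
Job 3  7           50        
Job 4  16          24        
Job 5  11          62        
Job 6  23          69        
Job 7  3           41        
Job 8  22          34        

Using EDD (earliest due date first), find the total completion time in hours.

EDD (increasing due date): Job 4 Job 1 Job 8 Job 7 Job 3 Job 5 Job 2 Job 6.
Job 4: 0→16
Job 1: 16→28
Job 8: 28→50
Job 7: 50→53
Job 3: 53→60
Job 5: 60→71
Job 2: 71→77
Job 6: 77→100
Sum = 16+28+50+53+60+71+77+100 = 455.

455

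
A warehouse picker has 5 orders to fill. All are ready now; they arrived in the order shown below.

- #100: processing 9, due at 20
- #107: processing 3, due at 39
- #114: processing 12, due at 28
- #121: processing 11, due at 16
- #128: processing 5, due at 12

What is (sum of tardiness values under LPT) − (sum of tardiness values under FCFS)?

-2

LPT (decreasing processing time): #114 #121 #100 #128 #107.
#114: 0→12, due 28, tardiness 0
#121: 12→23, due 16, tardiness 7
#100: 23→32, due 20, tardiness 12
#128: 32→37, due 12, tardiness 25
#107: 37→40, due 39, tardiness 1
Sum = 0+7+12+25+1 = 45.
FIFO (arrival order): #100 #107 #114 #121 #128.
#100: 0→9, due 20, tardiness 0
#107: 9→12, due 39, tardiness 0
#114: 12→24, due 28, tardiness 0
#121: 24→35, due 16, tardiness 19
#128: 35→40, due 12, tardiness 28
Sum = 0+0+0+19+28 = 47.
Difference = 45 − 47 = -2.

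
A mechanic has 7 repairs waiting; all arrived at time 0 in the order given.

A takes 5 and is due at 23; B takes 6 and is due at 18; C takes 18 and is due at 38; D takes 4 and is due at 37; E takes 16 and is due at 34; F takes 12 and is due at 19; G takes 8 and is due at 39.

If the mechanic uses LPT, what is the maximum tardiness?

LPT (decreasing processing time): C E F G B A D.
C: 0→18, due 38, tardiness 0
E: 18→34, due 34, tardiness 0
F: 34→46, due 19, tardiness 27
G: 46→54, due 39, tardiness 15
B: 54→60, due 18, tardiness 42
A: 60→65, due 23, tardiness 42
D: 65→69, due 37, tardiness 32
Maximum = 42.

42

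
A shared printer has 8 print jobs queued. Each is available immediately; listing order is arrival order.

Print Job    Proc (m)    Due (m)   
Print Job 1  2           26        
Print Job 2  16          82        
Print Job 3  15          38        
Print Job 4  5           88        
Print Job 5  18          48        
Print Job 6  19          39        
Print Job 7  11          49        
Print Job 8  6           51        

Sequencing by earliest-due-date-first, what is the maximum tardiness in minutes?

EDD (increasing due date): Print Job 1 Print Job 3 Print Job 6 Print Job 5 Print Job 7 Print Job 8 Print Job 2 Print Job 4.
Print Job 1: 0→2, due 26, tardiness 0
Print Job 3: 2→17, due 38, tardiness 0
Print Job 6: 17→36, due 39, tardiness 0
Print Job 5: 36→54, due 48, tardiness 6
Print Job 7: 54→65, due 49, tardiness 16
Print Job 8: 65→71, due 51, tardiness 20
Print Job 2: 71→87, due 82, tardiness 5
Print Job 4: 87→92, due 88, tardiness 4
Maximum = 20.

20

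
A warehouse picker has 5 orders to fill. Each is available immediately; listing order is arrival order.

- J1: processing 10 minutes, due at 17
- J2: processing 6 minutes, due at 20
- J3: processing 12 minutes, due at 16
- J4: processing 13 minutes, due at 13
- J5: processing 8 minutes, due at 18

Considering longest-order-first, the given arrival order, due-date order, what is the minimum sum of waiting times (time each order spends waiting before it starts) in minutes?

LPT (decreasing processing time): J4 J3 J1 J5 J2.
J4: waits 0, runs 0→13
J3: waits 13, runs 13→25
J1: waits 25, runs 25→35
J5: waits 35, runs 35→43
J2: waits 43, runs 43→49
Sum = 0+13+25+35+43 = 116.
FIFO (arrival order): J1 J2 J3 J4 J5.
J1: waits 0, runs 0→10
J2: waits 10, runs 10→16
J3: waits 16, runs 16→28
J4: waits 28, runs 28→41
J5: waits 41, runs 41→49
Sum = 0+10+16+28+41 = 95.
EDD (increasing due date): J4 J3 J1 J5 J2.
J4: waits 0, runs 0→13
J3: waits 13, runs 13→25
J1: waits 25, runs 25→35
J5: waits 35, runs 35→43
J2: waits 43, runs 43→49
Sum = 0+13+25+35+43 = 116.
LPT 116, FIFO 95, EDD 116 → minimum 95.

95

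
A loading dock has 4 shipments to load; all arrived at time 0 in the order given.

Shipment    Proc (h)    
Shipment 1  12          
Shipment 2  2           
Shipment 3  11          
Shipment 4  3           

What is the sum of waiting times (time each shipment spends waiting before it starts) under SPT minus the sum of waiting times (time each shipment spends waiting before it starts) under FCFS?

-28

SPT (increasing processing time): Shipment 2 Shipment 4 Shipment 3 Shipment 1.
Shipment 2: waits 0, runs 0→2
Shipment 4: waits 2, runs 2→5
Shipment 3: waits 5, runs 5→16
Shipment 1: waits 16, runs 16→28
Sum = 0+2+5+16 = 23.
FIFO (arrival order): Shipment 1 Shipment 2 Shipment 3 Shipment 4.
Shipment 1: waits 0, runs 0→12
Shipment 2: waits 12, runs 12→14
Shipment 3: waits 14, runs 14→25
Shipment 4: waits 25, runs 25→28
Sum = 0+12+14+25 = 51.
Difference = 23 − 51 = -28.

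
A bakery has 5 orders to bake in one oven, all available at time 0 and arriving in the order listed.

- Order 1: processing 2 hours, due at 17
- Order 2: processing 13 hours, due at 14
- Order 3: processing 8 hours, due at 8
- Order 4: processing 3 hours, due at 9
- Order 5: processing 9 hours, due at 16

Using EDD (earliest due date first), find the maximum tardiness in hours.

18

EDD (increasing due date): Order 3 Order 4 Order 2 Order 5 Order 1.
Order 3: 0→8, due 8, tardiness 0
Order 4: 8→11, due 9, tardiness 2
Order 2: 11→24, due 14, tardiness 10
Order 5: 24→33, due 16, tardiness 17
Order 1: 33→35, due 17, tardiness 18
Maximum = 18.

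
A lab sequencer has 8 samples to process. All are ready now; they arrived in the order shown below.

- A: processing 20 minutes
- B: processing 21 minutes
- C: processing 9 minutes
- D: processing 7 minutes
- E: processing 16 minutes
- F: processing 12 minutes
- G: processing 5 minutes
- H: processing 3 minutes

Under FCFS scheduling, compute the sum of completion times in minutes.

509

FIFO (arrival order): A B C D E F G H.
A: 0→20
B: 20→41
C: 41→50
D: 50→57
E: 57→73
F: 73→85
G: 85→90
H: 90→93
Sum = 20+41+50+57+73+85+90+93 = 509.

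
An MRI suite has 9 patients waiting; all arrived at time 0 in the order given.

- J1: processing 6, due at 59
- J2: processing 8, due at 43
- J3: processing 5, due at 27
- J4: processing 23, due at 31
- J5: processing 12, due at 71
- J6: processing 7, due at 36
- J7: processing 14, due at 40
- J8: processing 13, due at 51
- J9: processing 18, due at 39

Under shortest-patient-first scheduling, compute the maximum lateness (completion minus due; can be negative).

75

SPT (increasing processing time): J3 J1 J6 J2 J5 J8 J7 J9 J4.
J3: 0→5, due 27, lateness -22
J1: 5→11, due 59, lateness -48
J6: 11→18, due 36, lateness -18
J2: 18→26, due 43, lateness -17
J5: 26→38, due 71, lateness -33
J8: 38→51, due 51, lateness 0
J7: 51→65, due 40, lateness 25
J9: 65→83, due 39, lateness 44
J4: 83→106, due 31, lateness 75
Maximum = 75.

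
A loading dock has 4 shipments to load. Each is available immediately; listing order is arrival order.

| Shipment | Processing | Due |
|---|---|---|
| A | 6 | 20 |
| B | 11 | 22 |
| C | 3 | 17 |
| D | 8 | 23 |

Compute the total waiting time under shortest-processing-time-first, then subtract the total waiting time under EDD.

SPT (increasing processing time): C A D B.
C: waits 0, runs 0→3
A: waits 3, runs 3→9
D: waits 9, runs 9→17
B: waits 17, runs 17→28
Sum = 0+3+9+17 = 29.
EDD (increasing due date): C A B D.
C: waits 0, runs 0→3
A: waits 3, runs 3→9
B: waits 9, runs 9→20
D: waits 20, runs 20→28
Sum = 0+3+9+20 = 32.
Difference = 29 − 32 = -3.

-3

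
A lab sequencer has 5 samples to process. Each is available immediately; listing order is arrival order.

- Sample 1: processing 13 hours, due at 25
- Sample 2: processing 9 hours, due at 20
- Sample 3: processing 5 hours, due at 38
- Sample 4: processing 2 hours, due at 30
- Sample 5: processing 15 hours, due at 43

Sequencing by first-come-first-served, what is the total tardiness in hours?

3

FIFO (arrival order): Sample 1 Sample 2 Sample 3 Sample 4 Sample 5.
Sample 1: 0→13, due 25, tardiness 0
Sample 2: 13→22, due 20, tardiness 2
Sample 3: 22→27, due 38, tardiness 0
Sample 4: 27→29, due 30, tardiness 0
Sample 5: 29→44, due 43, tardiness 1
Sum = 0+2+0+0+1 = 3.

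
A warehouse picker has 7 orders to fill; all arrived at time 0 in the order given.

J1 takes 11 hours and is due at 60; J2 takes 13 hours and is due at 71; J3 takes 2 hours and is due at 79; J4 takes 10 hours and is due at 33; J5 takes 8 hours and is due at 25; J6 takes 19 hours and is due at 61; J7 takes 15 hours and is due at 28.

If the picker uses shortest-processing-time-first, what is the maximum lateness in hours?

SPT (increasing processing time): J3 J5 J4 J1 J2 J7 J6.
J3: 0→2, due 79, lateness -77
J5: 2→10, due 25, lateness -15
J4: 10→20, due 33, lateness -13
J1: 20→31, due 60, lateness -29
J2: 31→44, due 71, lateness -27
J7: 44→59, due 28, lateness 31
J6: 59→78, due 61, lateness 17
Maximum = 31.

31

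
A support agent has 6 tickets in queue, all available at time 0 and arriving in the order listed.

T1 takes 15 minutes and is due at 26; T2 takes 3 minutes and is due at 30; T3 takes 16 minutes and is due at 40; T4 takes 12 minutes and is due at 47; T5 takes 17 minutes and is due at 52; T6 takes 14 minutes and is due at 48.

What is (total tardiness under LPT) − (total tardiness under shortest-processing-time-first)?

LPT (decreasing processing time): T5 T3 T1 T6 T4 T2.
T5: 0→17, due 52, tardiness 0
T3: 17→33, due 40, tardiness 0
T1: 33→48, due 26, tardiness 22
T6: 48→62, due 48, tardiness 14
T4: 62→74, due 47, tardiness 27
T2: 74→77, due 30, tardiness 47
Sum = 0+0+22+14+27+47 = 110.
SPT (increasing processing time): T2 T4 T6 T1 T3 T5.
T2: 0→3, due 30, tardiness 0
T4: 3→15, due 47, tardiness 0
T6: 15→29, due 48, tardiness 0
T1: 29→44, due 26, tardiness 18
T3: 44→60, due 40, tardiness 20
T5: 60→77, due 52, tardiness 25
Sum = 0+0+0+18+20+25 = 63.
Difference = 110 − 63 = 47.

47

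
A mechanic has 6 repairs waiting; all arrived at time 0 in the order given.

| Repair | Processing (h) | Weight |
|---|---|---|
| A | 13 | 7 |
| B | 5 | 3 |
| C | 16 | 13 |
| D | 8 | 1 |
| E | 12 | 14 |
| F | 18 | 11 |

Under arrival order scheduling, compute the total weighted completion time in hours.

2177

FIFO (arrival order): A B C D E F.
A: finishes 13, weight 7, w·C = 91
B: finishes 18, weight 3, w·C = 54
C: finishes 34, weight 13, w·C = 442
D: finishes 42, weight 1, w·C = 42
E: finishes 54, weight 14, w·C = 756
F: finishes 72, weight 11, w·C = 792
Sum = 91+54+442+42+756+792 = 2177.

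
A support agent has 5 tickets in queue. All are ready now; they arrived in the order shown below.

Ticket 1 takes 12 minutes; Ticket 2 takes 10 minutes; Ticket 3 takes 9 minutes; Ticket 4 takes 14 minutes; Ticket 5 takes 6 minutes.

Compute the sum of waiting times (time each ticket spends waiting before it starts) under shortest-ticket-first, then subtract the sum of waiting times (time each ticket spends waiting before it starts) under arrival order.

-27

SPT (increasing processing time): Ticket 5 Ticket 3 Ticket 2 Ticket 1 Ticket 4.
Ticket 5: waits 0, runs 0→6
Ticket 3: waits 6, runs 6→15
Ticket 2: waits 15, runs 15→25
Ticket 1: waits 25, runs 25→37
Ticket 4: waits 37, runs 37→51
Sum = 0+6+15+25+37 = 83.
FIFO (arrival order): Ticket 1 Ticket 2 Ticket 3 Ticket 4 Ticket 5.
Ticket 1: waits 0, runs 0→12
Ticket 2: waits 12, runs 12→22
Ticket 3: waits 22, runs 22→31
Ticket 4: waits 31, runs 31→45
Ticket 5: waits 45, runs 45→51
Sum = 0+12+22+31+45 = 110.
Difference = 83 − 110 = -27.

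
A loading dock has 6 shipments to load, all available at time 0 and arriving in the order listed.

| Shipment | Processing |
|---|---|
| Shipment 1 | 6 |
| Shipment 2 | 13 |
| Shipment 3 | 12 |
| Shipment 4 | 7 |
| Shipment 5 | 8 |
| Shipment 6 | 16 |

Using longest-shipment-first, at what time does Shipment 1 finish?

LPT (decreasing processing time): Shipment 6 Shipment 2 Shipment 3 Shipment 5 Shipment 4 Shipment 1.
Shipment 6: 0→16
Shipment 2: 16→29
Shipment 3: 29→41
Shipment 5: 41→49
Shipment 4: 49→56
Shipment 1: 56→62

62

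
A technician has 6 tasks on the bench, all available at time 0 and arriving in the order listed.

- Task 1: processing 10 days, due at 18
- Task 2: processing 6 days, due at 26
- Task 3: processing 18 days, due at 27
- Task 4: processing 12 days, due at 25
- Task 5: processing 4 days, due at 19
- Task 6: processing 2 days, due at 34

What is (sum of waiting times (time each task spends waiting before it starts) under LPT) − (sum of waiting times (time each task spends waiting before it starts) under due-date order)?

LPT (decreasing processing time): Task 3 Task 4 Task 1 Task 2 Task 5 Task 6.
Task 3: waits 0, runs 0→18
Task 4: waits 18, runs 18→30
Task 1: waits 30, runs 30→40
Task 2: waits 40, runs 40→46
Task 5: waits 46, runs 46→50
Task 6: waits 50, runs 50→52
Sum = 0+18+30+40+46+50 = 184.
EDD (increasing due date): Task 1 Task 5 Task 4 Task 2 Task 3 Task 6.
Task 1: waits 0, runs 0→10
Task 5: waits 10, runs 10→14
Task 4: waits 14, runs 14→26
Task 2: waits 26, runs 26→32
Task 3: waits 32, runs 32→50
Task 6: waits 50, runs 50→52
Sum = 0+10+14+26+32+50 = 132.
Difference = 184 − 132 = 52.

52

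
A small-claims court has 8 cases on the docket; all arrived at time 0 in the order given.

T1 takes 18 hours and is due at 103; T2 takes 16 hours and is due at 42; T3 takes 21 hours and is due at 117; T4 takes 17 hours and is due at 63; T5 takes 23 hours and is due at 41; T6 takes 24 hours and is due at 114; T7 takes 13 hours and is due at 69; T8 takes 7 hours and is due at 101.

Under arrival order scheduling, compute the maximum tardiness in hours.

63

FIFO (arrival order): T1 T2 T3 T4 T5 T6 T7 T8.
T1: 0→18, due 103, tardiness 0
T2: 18→34, due 42, tardiness 0
T3: 34→55, due 117, tardiness 0
T4: 55→72, due 63, tardiness 9
T5: 72→95, due 41, tardiness 54
T6: 95→119, due 114, tardiness 5
T7: 119→132, due 69, tardiness 63
T8: 132→139, due 101, tardiness 38
Maximum = 63.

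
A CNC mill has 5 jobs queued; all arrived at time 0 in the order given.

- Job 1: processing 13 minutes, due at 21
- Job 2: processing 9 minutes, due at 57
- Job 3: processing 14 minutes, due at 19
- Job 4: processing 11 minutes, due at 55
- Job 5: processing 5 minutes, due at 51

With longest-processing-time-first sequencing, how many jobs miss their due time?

LPT (decreasing processing time): Job 3 Job 1 Job 4 Job 2 Job 5.
Job 3: 0→14, due 19, tardiness 0
Job 1: 14→27, due 21, tardiness 6
Job 4: 27→38, due 55, tardiness 0
Job 2: 38→47, due 57, tardiness 0
Job 5: 47→52, due 51, tardiness 1
Late jobs: 2.

2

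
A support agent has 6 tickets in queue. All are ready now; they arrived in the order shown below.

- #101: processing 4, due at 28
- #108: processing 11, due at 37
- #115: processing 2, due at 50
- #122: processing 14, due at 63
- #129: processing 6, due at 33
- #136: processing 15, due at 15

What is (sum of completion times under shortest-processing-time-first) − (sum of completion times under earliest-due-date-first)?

SPT (increasing processing time): #115 #101 #129 #108 #122 #136.
#115: 0→2
#101: 2→6
#129: 6→12
#108: 12→23
#122: 23→37
#136: 37→52
Sum = 2+6+12+23+37+52 = 132.
EDD (increasing due date): #136 #101 #129 #108 #115 #122.
#136: 0→15
#101: 15→19
#129: 19→25
#108: 25→36
#115: 36→38
#122: 38→52
Sum = 15+19+25+36+38+52 = 185.
Difference = 132 − 185 = -53.

-53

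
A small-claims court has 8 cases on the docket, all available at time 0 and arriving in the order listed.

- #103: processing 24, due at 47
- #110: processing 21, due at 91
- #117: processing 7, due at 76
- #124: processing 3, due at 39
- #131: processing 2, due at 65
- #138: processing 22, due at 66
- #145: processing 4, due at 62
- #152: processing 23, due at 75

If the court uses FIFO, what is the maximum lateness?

FIFO (arrival order): #103 #110 #117 #124 #131 #138 #145 #152.
#103: 0→24, due 47, lateness -23
#110: 24→45, due 91, lateness -46
#117: 45→52, due 76, lateness -24
#124: 52→55, due 39, lateness 16
#131: 55→57, due 65, lateness -8
#138: 57→79, due 66, lateness 13
#145: 79→83, due 62, lateness 21
#152: 83→106, due 75, lateness 31
Maximum = 31.

31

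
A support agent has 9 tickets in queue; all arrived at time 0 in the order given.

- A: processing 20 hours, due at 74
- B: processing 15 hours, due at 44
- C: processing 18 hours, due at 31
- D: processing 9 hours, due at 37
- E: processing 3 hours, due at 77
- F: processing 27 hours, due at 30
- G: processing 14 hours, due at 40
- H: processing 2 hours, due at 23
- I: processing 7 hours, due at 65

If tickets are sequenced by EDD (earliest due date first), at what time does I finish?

92

EDD (increasing due date): H F C D G B I A E.
H: 0→2
F: 2→29
C: 29→47
D: 47→56
G: 56→70
B: 70→85
I: 85→92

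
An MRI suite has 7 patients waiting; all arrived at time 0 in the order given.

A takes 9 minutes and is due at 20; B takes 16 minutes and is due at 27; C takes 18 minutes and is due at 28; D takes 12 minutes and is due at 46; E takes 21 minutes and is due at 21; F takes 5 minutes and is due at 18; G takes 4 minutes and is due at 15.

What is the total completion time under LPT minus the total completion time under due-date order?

141

LPT (decreasing processing time): E C B D A F G.
E: 0→21
C: 21→39
B: 39→55
D: 55→67
A: 67→76
F: 76→81
G: 81→85
Sum = 21+39+55+67+76+81+85 = 424.
EDD (increasing due date): G F A E B C D.
G: 0→4
F: 4→9
A: 9→18
E: 18→39
B: 39→55
C: 55→73
D: 73→85
Sum = 4+9+18+39+55+73+85 = 283.
Difference = 424 − 283 = 141.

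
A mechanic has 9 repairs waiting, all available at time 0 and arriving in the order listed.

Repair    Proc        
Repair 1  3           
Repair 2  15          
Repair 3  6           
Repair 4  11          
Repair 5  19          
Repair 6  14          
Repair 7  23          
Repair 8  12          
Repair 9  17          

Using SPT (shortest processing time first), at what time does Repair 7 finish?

120

SPT (increasing processing time): Repair 1 Repair 3 Repair 4 Repair 8 Repair 6 Repair 2 Repair 9 Repair 5 Repair 7.
Repair 1: 0→3
Repair 3: 3→9
Repair 4: 9→20
Repair 8: 20→32
Repair 6: 32→46
Repair 2: 46→61
Repair 9: 61→78
Repair 5: 78→97
Repair 7: 97→120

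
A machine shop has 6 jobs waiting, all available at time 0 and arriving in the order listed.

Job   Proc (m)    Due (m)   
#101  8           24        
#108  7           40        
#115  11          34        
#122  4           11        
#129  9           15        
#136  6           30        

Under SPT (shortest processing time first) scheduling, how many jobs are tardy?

SPT (increasing processing time): #122 #136 #108 #101 #129 #115.
#122: 0→4, due 11, tardiness 0
#136: 4→10, due 30, tardiness 0
#108: 10→17, due 40, tardiness 0
#101: 17→25, due 24, tardiness 1
#129: 25→34, due 15, tardiness 19
#115: 34→45, due 34, tardiness 11
Late jobs: 3.

3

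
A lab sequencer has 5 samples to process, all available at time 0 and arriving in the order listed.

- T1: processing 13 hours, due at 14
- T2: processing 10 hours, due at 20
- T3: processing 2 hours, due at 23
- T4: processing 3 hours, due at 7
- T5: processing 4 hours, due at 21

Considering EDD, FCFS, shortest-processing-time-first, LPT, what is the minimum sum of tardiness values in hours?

18

EDD (increasing due date): T4 T1 T2 T5 T3.
T4: 0→3, due 7, tardiness 0
T1: 3→16, due 14, tardiness 2
T2: 16→26, due 20, tardiness 6
T5: 26→30, due 21, tardiness 9
T3: 30→32, due 23, tardiness 9
Sum = 0+2+6+9+9 = 26.
FIFO (arrival order): T1 T2 T3 T4 T5.
T1: 0→13, due 14, tardiness 0
T2: 13→23, due 20, tardiness 3
T3: 23→25, due 23, tardiness 2
T4: 25→28, due 7, tardiness 21
T5: 28→32, due 21, tardiness 11
Sum = 0+3+2+21+11 = 37.
SPT (increasing processing time): T3 T4 T5 T2 T1.
T3: 0→2, due 23, tardiness 0
T4: 2→5, due 7, tardiness 0
T5: 5→9, due 21, tardiness 0
T2: 9→19, due 20, tardiness 0
T1: 19→32, due 14, tardiness 18
Sum = 0+0+0+0+18 = 18.
LPT (decreasing processing time): T1 T2 T5 T4 T3.
T1: 0→13, due 14, tardiness 0
T2: 13→23, due 20, tardiness 3
T5: 23→27, due 21, tardiness 6
T4: 27→30, due 7, tardiness 23
T3: 30→32, due 23, tardiness 9
Sum = 0+3+6+23+9 = 41.
EDD 26, FIFO 37, SPT 18, LPT 41 → minimum 18.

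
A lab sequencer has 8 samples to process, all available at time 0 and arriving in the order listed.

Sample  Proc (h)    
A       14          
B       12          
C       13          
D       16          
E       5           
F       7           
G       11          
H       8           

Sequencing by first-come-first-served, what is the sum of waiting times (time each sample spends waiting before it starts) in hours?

339

FIFO (arrival order): A B C D E F G H.
A: waits 0, runs 0→14
B: waits 14, runs 14→26
C: waits 26, runs 26→39
D: waits 39, runs 39→55
E: waits 55, runs 55→60
F: waits 60, runs 60→67
G: waits 67, runs 67→78
H: waits 78, runs 78→86
Sum = 0+14+26+39+55+60+67+78 = 339.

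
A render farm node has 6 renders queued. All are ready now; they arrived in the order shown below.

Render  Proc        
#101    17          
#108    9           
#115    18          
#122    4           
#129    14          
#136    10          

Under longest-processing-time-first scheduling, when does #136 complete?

LPT (decreasing processing time): #115 #101 #129 #136 #108 #122.
#115: 0→18
#101: 18→35
#129: 35→49
#136: 49→59

59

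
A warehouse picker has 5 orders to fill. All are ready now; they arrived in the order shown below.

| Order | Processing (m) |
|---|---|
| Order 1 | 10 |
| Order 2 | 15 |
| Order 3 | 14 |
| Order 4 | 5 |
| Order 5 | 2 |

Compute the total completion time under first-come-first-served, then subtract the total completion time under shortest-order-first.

61

FIFO (arrival order): Order 1 Order 2 Order 3 Order 4 Order 5.
Order 1: 0→10
Order 2: 10→25
Order 3: 25→39
Order 4: 39→44
Order 5: 44→46
Sum = 10+25+39+44+46 = 164.
SPT (increasing processing time): Order 5 Order 4 Order 1 Order 3 Order 2.
Order 5: 0→2
Order 4: 2→7
Order 1: 7→17
Order 3: 17→31
Order 2: 31→46
Sum = 2+7+17+31+46 = 103.
Difference = 164 − 103 = 61.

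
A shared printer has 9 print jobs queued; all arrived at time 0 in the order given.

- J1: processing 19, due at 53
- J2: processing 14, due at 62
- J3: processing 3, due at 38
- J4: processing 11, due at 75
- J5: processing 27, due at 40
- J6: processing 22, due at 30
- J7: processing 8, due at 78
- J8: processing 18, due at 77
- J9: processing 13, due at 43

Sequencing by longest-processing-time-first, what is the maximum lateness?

97

LPT (decreasing processing time): J5 J6 J1 J8 J2 J9 J4 J7 J3.
J5: 0→27, due 40, lateness -13
J6: 27→49, due 30, lateness 19
J1: 49→68, due 53, lateness 15
J8: 68→86, due 77, lateness 9
J2: 86→100, due 62, lateness 38
J9: 100→113, due 43, lateness 70
J4: 113→124, due 75, lateness 49
J7: 124→132, due 78, lateness 54
J3: 132→135, due 38, lateness 97
Maximum = 97.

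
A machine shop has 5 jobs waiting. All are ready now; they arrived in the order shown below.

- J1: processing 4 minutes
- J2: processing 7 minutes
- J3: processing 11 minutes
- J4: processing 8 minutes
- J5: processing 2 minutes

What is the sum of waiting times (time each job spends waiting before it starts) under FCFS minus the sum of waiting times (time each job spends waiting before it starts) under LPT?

-19

FIFO (arrival order): J1 J2 J3 J4 J5.
J1: waits 0, runs 0→4
J2: waits 4, runs 4→11
J3: waits 11, runs 11→22
J4: waits 22, runs 22→30
J5: waits 30, runs 30→32
Sum = 0+4+11+22+30 = 67.
LPT (decreasing processing time): J3 J4 J2 J1 J5.
J3: waits 0, runs 0→11
J4: waits 11, runs 11→19
J2: waits 19, runs 19→26
J1: waits 26, runs 26→30
J5: waits 30, runs 30→32
Sum = 0+11+19+26+30 = 86.
Difference = 67 − 86 = -19.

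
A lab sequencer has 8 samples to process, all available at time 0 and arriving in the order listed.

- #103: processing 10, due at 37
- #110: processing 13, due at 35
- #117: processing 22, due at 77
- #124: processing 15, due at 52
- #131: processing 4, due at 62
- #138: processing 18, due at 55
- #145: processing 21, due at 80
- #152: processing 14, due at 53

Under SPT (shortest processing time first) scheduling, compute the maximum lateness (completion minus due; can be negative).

SPT (increasing processing time): #131 #103 #110 #152 #124 #138 #145 #117.
#131: 0→4, due 62, lateness -58
#103: 4→14, due 37, lateness -23
#110: 14→27, due 35, lateness -8
#152: 27→41, due 53, lateness -12
#124: 41→56, due 52, lateness 4
#138: 56→74, due 55, lateness 19
#145: 74→95, due 80, lateness 15
#117: 95→117, due 77, lateness 40
Maximum = 40.

40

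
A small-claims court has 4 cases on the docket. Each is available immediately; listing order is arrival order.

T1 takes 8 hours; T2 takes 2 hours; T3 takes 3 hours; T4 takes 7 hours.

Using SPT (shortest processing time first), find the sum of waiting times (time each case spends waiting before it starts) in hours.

SPT (increasing processing time): T2 T3 T4 T1.
T2: waits 0, runs 0→2
T3: waits 2, runs 2→5
T4: waits 5, runs 5→12
T1: waits 12, runs 12→20
Sum = 0+2+5+12 = 19.

19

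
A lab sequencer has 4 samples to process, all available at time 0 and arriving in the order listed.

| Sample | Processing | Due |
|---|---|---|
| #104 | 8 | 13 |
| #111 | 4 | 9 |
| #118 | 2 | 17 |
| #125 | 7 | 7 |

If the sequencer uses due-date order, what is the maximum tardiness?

6

EDD (increasing due date): #125 #111 #104 #118.
#125: 0→7, due 7, tardiness 0
#111: 7→11, due 9, tardiness 2
#104: 11→19, due 13, tardiness 6
#118: 19→21, due 17, tardiness 4
Maximum = 6.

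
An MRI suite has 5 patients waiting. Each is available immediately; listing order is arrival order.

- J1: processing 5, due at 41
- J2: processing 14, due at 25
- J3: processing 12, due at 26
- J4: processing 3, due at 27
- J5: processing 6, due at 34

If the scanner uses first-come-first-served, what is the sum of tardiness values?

18

FIFO (arrival order): J1 J2 J3 J4 J5.
J1: 0→5, due 41, tardiness 0
J2: 5→19, due 25, tardiness 0
J3: 19→31, due 26, tardiness 5
J4: 31→34, due 27, tardiness 7
J5: 34→40, due 34, tardiness 6
Sum = 0+0+5+7+6 = 18.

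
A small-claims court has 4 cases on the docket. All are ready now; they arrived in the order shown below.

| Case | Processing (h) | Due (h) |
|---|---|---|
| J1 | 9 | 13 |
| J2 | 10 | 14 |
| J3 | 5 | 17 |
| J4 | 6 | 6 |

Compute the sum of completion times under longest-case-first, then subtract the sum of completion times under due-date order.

LPT (decreasing processing time): J2 J1 J4 J3.
J2: 0→10
J1: 10→19
J4: 19→25
J3: 25→30
Sum = 10+19+25+30 = 84.
EDD (increasing due date): J4 J1 J2 J3.
J4: 0→6
J1: 6→15
J2: 15→25
J3: 25→30
Sum = 6+15+25+30 = 76.
Difference = 84 − 76 = 8.

8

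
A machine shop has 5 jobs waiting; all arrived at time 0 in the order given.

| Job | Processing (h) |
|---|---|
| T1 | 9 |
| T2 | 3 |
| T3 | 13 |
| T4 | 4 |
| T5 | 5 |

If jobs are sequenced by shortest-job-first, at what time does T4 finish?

7

SPT (increasing processing time): T2 T4 T5 T1 T3.
T2: 0→3
T4: 3→7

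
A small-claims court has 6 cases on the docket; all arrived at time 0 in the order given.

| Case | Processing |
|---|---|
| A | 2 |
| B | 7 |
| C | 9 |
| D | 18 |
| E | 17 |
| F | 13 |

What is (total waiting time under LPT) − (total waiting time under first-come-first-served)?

104

LPT (decreasing processing time): D E F C B A.
D: waits 0, runs 0→18
E: waits 18, runs 18→35
F: waits 35, runs 35→48
C: waits 48, runs 48→57
B: waits 57, runs 57→64
A: waits 64, runs 64→66
Sum = 0+18+35+48+57+64 = 222.
FIFO (arrival order): A B C D E F.
A: waits 0, runs 0→2
B: waits 2, runs 2→9
C: waits 9, runs 9→18
D: waits 18, runs 18→36
E: waits 36, runs 36→53
F: waits 53, runs 53→66
Sum = 0+2+9+18+36+53 = 118.
Difference = 222 − 118 = 104.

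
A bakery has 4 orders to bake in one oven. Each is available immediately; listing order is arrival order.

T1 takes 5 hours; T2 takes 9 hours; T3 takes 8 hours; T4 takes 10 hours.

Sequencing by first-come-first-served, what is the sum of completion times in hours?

73

FIFO (arrival order): T1 T2 T3 T4.
T1: 0→5
T2: 5→14
T3: 14→22
T4: 22→32
Sum = 5+14+22+32 = 73.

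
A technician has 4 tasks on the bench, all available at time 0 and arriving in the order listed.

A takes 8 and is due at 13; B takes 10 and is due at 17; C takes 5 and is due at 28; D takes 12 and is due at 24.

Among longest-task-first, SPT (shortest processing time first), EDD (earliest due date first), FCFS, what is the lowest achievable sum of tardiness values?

LPT (decreasing processing time): D B A C.
D: 0→12, due 24, tardiness 0
B: 12→22, due 17, tardiness 5
A: 22→30, due 13, tardiness 17
C: 30→35, due 28, tardiness 7
Sum = 0+5+17+7 = 29.
SPT (increasing processing time): C A B D.
C: 0→5, due 28, tardiness 0
A: 5→13, due 13, tardiness 0
B: 13→23, due 17, tardiness 6
D: 23→35, due 24, tardiness 11
Sum = 0+0+6+11 = 17.
EDD (increasing due date): A B D C.
A: 0→8, due 13, tardiness 0
B: 8→18, due 17, tardiness 1
D: 18→30, due 24, tardiness 6
C: 30→35, due 28, tardiness 7
Sum = 0+1+6+7 = 14.
FIFO (arrival order): A B C D.
A: 0→8, due 13, tardiness 0
B: 8→18, due 17, tardiness 1
C: 18→23, due 28, tardiness 0
D: 23→35, due 24, tardiness 11
Sum = 0+1+0+11 = 12.
LPT 29, SPT 17, EDD 14, FIFO 12 → minimum 12.

12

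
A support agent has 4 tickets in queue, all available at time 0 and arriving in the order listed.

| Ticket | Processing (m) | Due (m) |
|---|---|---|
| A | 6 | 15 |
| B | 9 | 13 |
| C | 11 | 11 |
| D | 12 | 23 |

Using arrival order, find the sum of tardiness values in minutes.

FIFO (arrival order): A B C D.
A: 0→6, due 15, tardiness 0
B: 6→15, due 13, tardiness 2
C: 15→26, due 11, tardiness 15
D: 26→38, due 23, tardiness 15
Sum = 0+2+15+15 = 32.

32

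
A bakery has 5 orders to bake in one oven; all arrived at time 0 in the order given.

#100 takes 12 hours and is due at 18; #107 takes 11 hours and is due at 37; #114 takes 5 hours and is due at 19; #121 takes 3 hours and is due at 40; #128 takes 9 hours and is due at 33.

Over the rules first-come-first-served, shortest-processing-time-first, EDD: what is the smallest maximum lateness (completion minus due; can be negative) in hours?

FIFO (arrival order): #100 #107 #114 #121 #128.
#100: 0→12, due 18, lateness -6
#107: 12→23, due 37, lateness -14
#114: 23→28, due 19, lateness 9
#121: 28→31, due 40, lateness -9
#128: 31→40, due 33, lateness 7
Maximum = 9.
SPT (increasing processing time): #121 #114 #128 #107 #100.
#121: 0→3, due 40, lateness -37
#114: 3→8, due 19, lateness -11
#128: 8→17, due 33, lateness -16
#107: 17→28, due 37, lateness -9
#100: 28→40, due 18, lateness 22
Maximum = 22.
EDD (increasing due date): #100 #114 #128 #107 #121.
#100: 0→12, due 18, lateness -6
#114: 12→17, due 19, lateness -2
#128: 17→26, due 33, lateness -7
#107: 26→37, due 37, lateness 0
#121: 37→40, due 40, lateness 0
Maximum = 0.
FIFO 9, SPT 22, EDD 0 → minimum 0.

0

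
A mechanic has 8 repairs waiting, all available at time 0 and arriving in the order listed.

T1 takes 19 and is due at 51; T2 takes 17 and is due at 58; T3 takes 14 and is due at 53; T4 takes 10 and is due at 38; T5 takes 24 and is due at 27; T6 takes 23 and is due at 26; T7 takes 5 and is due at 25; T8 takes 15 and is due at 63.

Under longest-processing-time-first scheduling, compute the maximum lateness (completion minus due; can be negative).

102

LPT (decreasing processing time): T5 T6 T1 T2 T8 T3 T4 T7.
T5: 0→24, due 27, lateness -3
T6: 24→47, due 26, lateness 21
T1: 47→66, due 51, lateness 15
T2: 66→83, due 58, lateness 25
T8: 83→98, due 63, lateness 35
T3: 98→112, due 53, lateness 59
T4: 112→122, due 38, lateness 84
T7: 122→127, due 25, lateness 102
Maximum = 102.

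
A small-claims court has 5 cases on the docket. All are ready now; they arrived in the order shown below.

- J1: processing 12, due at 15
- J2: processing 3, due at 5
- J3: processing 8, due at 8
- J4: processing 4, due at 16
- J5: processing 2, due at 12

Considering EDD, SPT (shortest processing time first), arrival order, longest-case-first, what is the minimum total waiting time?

33

EDD (increasing due date): J2 J3 J5 J1 J4.
J2: waits 0, runs 0→3
J3: waits 3, runs 3→11
J5: waits 11, runs 11→13
J1: waits 13, runs 13→25
J4: waits 25, runs 25→29
Sum = 0+3+11+13+25 = 52.
SPT (increasing processing time): J5 J2 J4 J3 J1.
J5: waits 0, runs 0→2
J2: waits 2, runs 2→5
J4: waits 5, runs 5→9
J3: waits 9, runs 9→17
J1: waits 17, runs 17→29
Sum = 0+2+5+9+17 = 33.
FIFO (arrival order): J1 J2 J3 J4 J5.
J1: waits 0, runs 0→12
J2: waits 12, runs 12→15
J3: waits 15, runs 15→23
J4: waits 23, runs 23→27
J5: waits 27, runs 27→29
Sum = 0+12+15+23+27 = 77.
LPT (decreasing processing time): J1 J3 J4 J2 J5.
J1: waits 0, runs 0→12
J3: waits 12, runs 12→20
J4: waits 20, runs 20→24
J2: waits 24, runs 24→27
J5: waits 27, runs 27→29
Sum = 0+12+20+24+27 = 83.
EDD 52, SPT 33, FIFO 77, LPT 83 → minimum 33.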